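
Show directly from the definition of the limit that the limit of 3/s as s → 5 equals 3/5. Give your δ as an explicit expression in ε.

δ = min(5/2, (25/6)ε)

Let ε > 0 be given. We seek δ > 0 such that 0 < |s − 5| < δ implies |3/s − (3/5)| < ε.
|3/s − (3/5)| = 3·|5 − s|/(5·|s|) = 3|s − 5|/(5|s|).
Restrict δ ≤ 5/2. Then |s − 5| < 5/2 gives |s| > 5/2, so 5|s| > 25/2.
Then |3/s − (3/5)| < 3|s − 5|/(25/2), which is < ε when |s − 5| < (25/6)ε.
Take δ = min(5/2, (25/6)ε). Then 0 < |s − 5| < δ gives both |s − 5| < 5/2 and |s − 5| < (25/6)ε, so |3/s − (3/5)| < ε.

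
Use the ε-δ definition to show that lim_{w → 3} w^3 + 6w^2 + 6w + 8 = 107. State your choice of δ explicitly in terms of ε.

δ = min(1, ε/85)

Let ε > 0 be given. We want δ > 0 such that 0 < |w − 3| < δ implies |(w^3 + 6w^2 + 6w + 8) − 107| < ε.
(w^3 + 6w^2 + 6w + 8) − 107 = w^3 + 6w^2 + 6w - 99 = (w − 3)(w^2 + 9w + 33).
So |(w^3 + 6w^2 + 6w + 8) − 107| = |w − 3|·|w^2 + 9w + 33|.
Assume first that |w − 3| < 1, so |w| < 4. Then |w^2 + 9w + 33| ≤ 4^2 + 9·4 + 33 = 85.
Hence |(w^3 + 6w^2 + 6w + 8) − 107| ≤ 85|w − 3| < ε provided |w − 3| < ε/85.
Choosing δ = min(1, ε/85) ensures both conditions, hence |(w^3 + 6w^2 + 6w + 8) − 107| < ε.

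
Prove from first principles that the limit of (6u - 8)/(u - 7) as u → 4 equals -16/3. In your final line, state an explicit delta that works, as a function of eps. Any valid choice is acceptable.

Fix eps > 0. We want delta > 0 with 0 < |u − 4| < delta ⇒ |(6u - 8)/(u - 7) + 16/3| < eps.
Combining over a common denominator, (6u - 8)/(u - 7) + 16/3 = [(6u - 8)·(-3) − 16·(u - 7)] / [(-3)·(u - 7)] = -34(u − 4) / ((-3)(u - 7)).
So |(6u - 8)/(u - 7) + 16/3| = 34|u − 4| / (3·|u − 7|).
Restrict delta ≤ 3/2. Then |u − 4| < 3/2 gives |u − 7| = |(u − 4) + (-3)| ≥ 3 − 3/2 = 3/2.
Hence |(6u - 8)/(u - 7) + 16/3| < 34|u − 4|/(3·(3/2)) = (68/9)|u − 4|, which is < eps once |u − 4| < (9/68)eps.
Take delta = min(3/2, (9/68)eps). Then 0 < |u − 4| < delta forces both bounds, so |(6u - 8)/(u - 7) + 16/3| < eps.

delta = min(3/2, (9/68)eps)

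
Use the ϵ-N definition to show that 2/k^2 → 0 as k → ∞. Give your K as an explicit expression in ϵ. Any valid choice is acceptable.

K = (2/ϵ)^{1/2}

Let ϵ > 0. For k ≥ 1, |2/k^2 − 0| = 2/k^2.
2/k^2 < ϵ ⇔ k^2 > 2/ϵ ⇔ k > (2/ϵ)^{1/2}.
Take K = (2/ϵ)^{1/2}. Then k > K implies 2/k^2 < ϵ.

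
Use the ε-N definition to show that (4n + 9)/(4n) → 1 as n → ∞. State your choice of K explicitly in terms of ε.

Suppose ε > 0. For n ≥ 1, |(4n + 9)/(4n) − 1| = |36|/(4(4n)) = 36/(4(4n)).
Since 4n ≥ 4n for n ≥ 1, this is ≤ 36/(4·4n) = (9/4)/n.
So |(4n + 9)/(4n) − 1| < ε whenever n > (9/4)/ε.
Take K = (9/4)/ε. If n > K then |(4n + 9)/(4n) − 1| ≤ (9/4)/n < ε.

K = (9/4)/ε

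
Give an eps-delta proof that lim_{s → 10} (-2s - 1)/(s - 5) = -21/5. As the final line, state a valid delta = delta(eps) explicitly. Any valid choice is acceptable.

Let eps > 0. We want delta > 0 with 0 < |s − 10| < delta ⇒ |(-2s - 1)/(s - 5) + 21/5| < eps.
Combining over a common denominator, (-2s - 1)/(s - 5) + 21/5 = [(-2s - 1)·5 − (-21)·(s - 5)] / [5·(s - 5)] = 11(s − 10) / (5(s - 5)).
So |(-2s - 1)/(s - 5) + 21/5| = 11|s − 10| / (5·|s − 5|).
Require delta ≤ 5/2, so |s − 5| ≥ |5| − |s − 10| > 5 − 5/2 = 5/2.
Hence |(-2s - 1)/(s - 5) + 21/5| < 11|s − 10|/(5·(5/2)) = (22/25)|s − 10|, which is < eps once |s − 10| < (25/22)eps.
Take delta = min(5/2, (25/22)eps). Then 0 < |s − 10| < delta forces both bounds, so |(-2s - 1)/(s - 5) + 21/5| < eps.

delta = min(5/2, (25/22)eps)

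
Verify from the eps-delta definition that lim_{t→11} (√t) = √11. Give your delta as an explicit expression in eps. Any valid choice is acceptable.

Fix eps > 0. We want delta > 0 such that 0 < |t − 11| < delta implies |√t − √11| < eps.
Rationalise: √t − √11 = (t − 11)/(√t + √11), so |√t − √11| = |t − 11|/(√t + √11).
Restrict delta ≤ 11 so that |t − 11| < 11 forces t > 0, and then √t + √11 > √11.
Hence |√t − √11| < |t − 11|/√11, which is < eps once |t − 11| < √11·eps.
Take delta = min(11, √11·eps). If 0 < |t − 11| < delta then t > 0 and |√t − √11| < |t − 11|/√11 < eps.

delta = min(11, √11·eps)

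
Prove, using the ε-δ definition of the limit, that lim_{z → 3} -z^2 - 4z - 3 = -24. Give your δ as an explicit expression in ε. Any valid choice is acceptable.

δ = min(2, ε/12)

Let ε > 0 be given. We want δ > 0 such that 0 < |z − 3| < δ implies |(-z^2 - 4z - 3) + 24| < ε.
(-z^2 - 4z - 3) + 24 = -z^2 - 4z + 21 = (z − 3)(-z - 7).
So |(-z^2 - 4z - 3) + 24| = |z − 3|·|-z - 7|.
Assume first that |z − 3| < 2, so |z| < 5. Then |-z - 7| ≤ 5 + 7 = 12.
Hence |(-z^2 - 4z - 3) + 24| ≤ 12|z − 3| < ε provided |z − 3| < ε/12.
Choosing δ = min(2, ε/12) ensures both conditions, hence |(-z^2 - 4z - 3) + 24| < ε.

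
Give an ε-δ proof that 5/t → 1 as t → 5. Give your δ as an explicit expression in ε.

Let ε > 0 be given. We seek δ > 0 such that 0 < |t − 5| < δ implies |5/t − 1| < ε.
|5/t − 1| = 5·|5 − t|/(5·|t|) = 5|t − 5|/(5|t|).
Require δ ≤ 5/2 so that |t| > 5 − 5/2 = 5/2, hence 5|t| > 25/2.
Then |5/t − 1| < 5|t − 5|/(25/2), which is < ε when |t − 5| < (5/2)ε.
Take δ = min(5/2, (5/2)ε). Then 0 < |t − 5| < δ gives both |t − 5| < 5/2 and |t − 5| < (5/2)ε, so |5/t − 1| < ε.

δ = min(5/2, (5/2)ε)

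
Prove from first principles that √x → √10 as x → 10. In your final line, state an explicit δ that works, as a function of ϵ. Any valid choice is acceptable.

Let ϵ > 0 be given. We want δ > 0 such that 0 < |x − 10| < δ implies |√x − √10| < ϵ.
Multiplying by the conjugate, |√x − √10| = |x − 10|/(√x + √10).
Restrict δ ≤ 10 so that |x − 10| < 10 forces x > 0, and then √x + √10 > √10.
Hence |√x − √10| < |x − 10|/√10, which is < ϵ once |x − 10| < √10·ϵ.
Take δ = min(10, √10·ϵ). If 0 < |x − 10| < δ then x > 0 and |√x − √10| < |x − 10|/√10 < ϵ.

δ = min(10, √10·ϵ)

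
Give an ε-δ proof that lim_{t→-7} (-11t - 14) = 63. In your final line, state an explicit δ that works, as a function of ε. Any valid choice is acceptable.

Fix ε > 0. We need δ > 0 so that 0 < |t + 7| < δ implies |(-11t - 14) − 63| < ε.
|(-11t - 14) − 63| = |-11t - 77| = 11|t + 7|.
So 11|t + 7| < ε exactly when |t + 7| < ε/11.
Take δ = ε/11. If 0 < |t + 7| < δ then |(-11t - 14) − 63| = 11|t + 7| < 11·(ε/11) = ε.

δ = ε/11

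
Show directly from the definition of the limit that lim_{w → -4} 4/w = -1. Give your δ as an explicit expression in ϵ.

Suppose ϵ > 0. We seek δ > 0 such that 0 < |w + 4| < δ implies |4/w + 1| < ϵ.
|4/w + 1| = 4·|-4 − w|/(4·|w|) = 4|w + 4|/(4|w|).
Require δ ≤ 2 so that |w| > 4 − 2 = 2, hence 4|w| > 8.
Then |4/w + 1| < 4|w + 4|/8, which is < ϵ when |w + 4| < 2ϵ.
Take δ = min(2, 2ϵ). Then 0 < |w + 4| < δ gives both |w + 4| < 2 and |w + 4| < 2ϵ, so |4/w + 1| < ϵ.

δ = min(2, 2ϵ)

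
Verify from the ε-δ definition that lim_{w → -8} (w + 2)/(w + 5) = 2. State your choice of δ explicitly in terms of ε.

Let ε > 0. We want δ > 0 with 0 < |w + 8| < δ ⇒ |(w + 2)/(w + 5) − 2| < ε.
Combining over a common denominator, (w + 2)/(w + 5) − 2 = [(w + 2)·(-3) − (-6)·(w + 5)] / [(-3)·(w + 5)] = 3(w + 8) / ((-3)(w + 5)).
So |(w + 2)/(w + 5) − 2| = 3|w + 8| / (3·|w + 5|).
Restrict δ ≤ 3/2. Then |w + 8| < 3/2 gives |w + 5| = |(w + 8) + (-3)| ≥ 3 − 3/2 = 3/2.
Hence |(w + 2)/(w + 5) − 2| < 3|w + 8|/(3·(3/2)) = (2/3)|w + 8|, which is < ε once |w + 8| < (3/2)ε.
Take δ = min(3/2, (3/2)ε). Then 0 < |w + 8| < δ forces both bounds, so |(w + 2)/(w + 5) − 2| < ε.

δ = min(3/2, (3/2)ε)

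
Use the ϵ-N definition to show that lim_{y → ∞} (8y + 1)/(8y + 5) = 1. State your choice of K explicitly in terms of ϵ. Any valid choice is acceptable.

K = (1/2)/ϵ

Suppose ϵ > 0. We seek K > 0 such that y > K implies |(8y + 1)/(8y + 5) − 1| < ϵ.
(8y + 1)/(8y + 5) − 1 = (8(8y + 1) − 8(8y + 5)) / (8(8y + 5)) = -32/(8(8y + 5)).
For y > 0 we have 8y + 5 > 8y, so |(8y + 1)/(8y + 5) − 1| = 32/(8(8y + 5)) < 32/(8·8y) = (1/2)/y.
Thus |(8y + 1)/(8y + 5) − 1| < ϵ whenever y > (1/2)/ϵ.
Take K = (1/2)/ϵ. If y > K then |(8y + 1)/(8y + 5) − 1| < (1/2)/y < ϵ.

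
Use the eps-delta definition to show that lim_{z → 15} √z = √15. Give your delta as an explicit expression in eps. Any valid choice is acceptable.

delta = min(15, √15·eps)

Let eps > 0. We want delta > 0 such that 0 < |z − 15| < delta implies |√z − √15| < eps.
Rationalise: √z − √15 = (z − 15)/(√z + √15), so |√z − √15| = |z − 15|/(√z + √15).
Restrict delta ≤ 15 so that |z − 15| < 15 forces z > 0, and then √z + √15 > √15.
Hence |√z − √15| < |z − 15|/√15, which is < eps once |z − 15| < √15·eps.
Take delta = min(15, √15·eps). If 0 < |z − 15| < delta then z > 0 and |√z − √15| < |z − 15|/√15 < eps.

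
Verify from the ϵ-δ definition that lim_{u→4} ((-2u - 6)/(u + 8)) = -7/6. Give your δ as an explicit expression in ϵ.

Let ϵ > 0 be given. We want δ > 0 with 0 < |u − 4| < δ ⇒ |(-2u - 6)/(u + 8) + 7/6| < ϵ.
Combining over a common denominator, (-2u - 6)/(u + 8) + 7/6 = [(-2u - 6)·12 − (-14)·(u + 8)] / [12·(u + 8)] = -10(u − 4) / (12(u + 8)).
So |(-2u - 6)/(u + 8) + 7/6| = 10|u − 4| / (12·|u + 8|).
Require δ ≤ 6, so |u + 8| ≥ |12| − |u − 4| > 12 − 6 = 6.
Hence |(-2u - 6)/(u + 8) + 7/6| < 10|u − 4|/(12·6) = (5/36)|u − 4|, which is < ϵ once |u − 4| < (36/5)ϵ.
Take δ = min(6, (36/5)ϵ). Then 0 < |u − 4| < δ forces both bounds, so |(-2u - 6)/(u + 8) + 7/6| < ϵ.

δ = min(6, (36/5)ϵ)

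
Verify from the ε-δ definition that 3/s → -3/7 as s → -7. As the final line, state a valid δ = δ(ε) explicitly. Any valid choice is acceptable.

Suppose ε > 0. We seek δ > 0 such that 0 < |s + 7| < δ implies |3/s + 3/7| < ε.
|3/s + 3/7| = 3·|-7 − s|/(7·|s|) = 3|s + 7|/(7|s|).
Require δ ≤ 7/2 so that |s| > 7 − 7/2 = 7/2, hence 7|s| > 49/2.
Then |3/s + 3/7| < 3|s + 7|/(49/2), which is < ε when |s + 7| < (49/6)ε.
Take δ = min(7/2, (49/6)ε). Then 0 < |s + 7| < δ gives both |s + 7| < 7/2 and |s + 7| < (49/6)ε, so |3/s + 3/7| < ε.

δ = min(7/2, (49/6)ε)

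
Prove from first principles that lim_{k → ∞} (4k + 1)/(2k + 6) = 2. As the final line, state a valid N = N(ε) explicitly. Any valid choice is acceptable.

Let ε > 0 be given. For k ≥ 1, |(4k + 1)/(2k + 6) − 2| = |-22|/(2(2k + 6)) = 22/(2(2k + 6)).
Since 2k + 6 ≥ 2k for k ≥ 1, this is ≤ 22/(2·2k) = (11/2)/k.
So |(4k + 1)/(2k + 6) − 2| < ε whenever k > (11/2)/ε.
Take N = (11/2)/ε. If k > N then |(4k + 1)/(2k + 6) − 2| ≤ (11/2)/k < ε.

N = (11/2)/ε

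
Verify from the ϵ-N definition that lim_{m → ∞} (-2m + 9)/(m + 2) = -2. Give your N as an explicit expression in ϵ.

N = 13/ϵ

Fix ϵ > 0. For m ≥ 1, |(-2m + 9)/(m + 2) + 2| = |13|/((m + 2)) = 13/((m + 2)).
Since m + 2 ≥ m for m ≥ 1, this is ≤ 13/(m) = 13/m.
So |(-2m + 9)/(m + 2) + 2| < ϵ whenever m > 13/ϵ.
Take N = 13/ϵ. If m > N then |(-2m + 9)/(m + 2) + 2| ≤ 13/m < ϵ.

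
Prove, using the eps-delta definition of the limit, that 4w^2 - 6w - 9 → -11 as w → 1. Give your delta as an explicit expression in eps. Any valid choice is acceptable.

delta = min(2, eps/14)

Suppose eps > 0. We want delta > 0 such that 0 < |w − 1| < delta implies |(4w^2 - 6w - 9) + 11| < eps.
(4w^2 - 6w - 9) + 11 = 4w^2 - 6w + 2 = (w − 1)(4w - 2).
So |(4w^2 - 6w - 9) + 11| = |w − 1|·|4w - 2|.
Require delta ≤ 2. Then |w − 1| < 2 gives |w| < 3, and by the triangle inequality |4w - 2| ≤ 4·3 + 2 = 14.
Hence |(4w^2 - 6w - 9) + 11| ≤ 14|w − 1| < eps provided |w − 1| < eps/14.
Choosing delta = min(2, eps/14) ensures both conditions, hence |(4w^2 - 6w - 9) + 11| < eps.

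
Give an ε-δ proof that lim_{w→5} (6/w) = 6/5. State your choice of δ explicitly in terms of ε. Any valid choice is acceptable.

δ = min(5/2, (25/12)ε)

Suppose ε > 0. We seek δ > 0 such that 0 < |w − 5| < δ implies |6/w − (6/5)| < ε.
|6/w − (6/5)| = 6·|5 − w|/(5·|w|) = 6|w − 5|/(5|w|).
Restrict δ ≤ 5/2. Then |w − 5| < 5/2 gives |w| > 5/2, so 5|w| > 25/2.
Then |6/w − (6/5)| < 6|w − 5|/(25/2), which is < ε when |w − 5| < (25/12)ε.
Take δ = min(5/2, (25/12)ε). Then 0 < |w − 5| < δ gives both |w − 5| < 5/2 and |w − 5| < (25/12)ε, so |6/w − (6/5)| < ε.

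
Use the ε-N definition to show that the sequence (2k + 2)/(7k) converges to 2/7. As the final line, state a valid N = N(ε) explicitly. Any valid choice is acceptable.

N = (2/7)/ε

Let ε > 0 be given. For k ≥ 1, |(2k + 2)/(7k) − (2/7)| = |14|/(7(7k)) = 14/(7(7k)).
Since 7k ≥ 7k for k ≥ 1, this is ≤ 14/(7·7k) = (2/7)/k.
So |(2k + 2)/(7k) − (2/7)| < ε whenever k > (2/7)/ε.
Take N = (2/7)/ε. If k > N then |(2k + 2)/(7k) − (2/7)| ≤ (2/7)/k < ε.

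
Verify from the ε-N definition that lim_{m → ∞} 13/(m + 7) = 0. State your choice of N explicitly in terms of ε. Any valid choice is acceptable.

Let ε > 0. For m ≥ 1, |13/(m + 7) − 0| = 13/(m + 7) ≤ 13/m.
We need 13/m < ε, i.e. m > 13/ε.
Take N = 13/ε. If m > N then |13/(m + 7)| ≤ 13/m < ε.

N = 13/ε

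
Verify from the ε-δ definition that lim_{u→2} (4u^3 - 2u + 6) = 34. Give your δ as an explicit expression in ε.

δ = min(1, ε/74)

Let ε > 0 be given. We want δ > 0 such that 0 < |u − 2| < δ implies |(4u^3 - 2u + 6) − 34| < ε.
(4u^3 - 2u + 6) − 34 = 4u^3 - 2u - 28 = (u − 2)(4u^2 + 8u + 14).
So |(4u^3 - 2u + 6) − 34| = |u − 2|·|4u^2 + 8u + 14|.
Require δ ≤ 1. Then |u − 2| < 1 gives |u| < 3, and by the triangle inequality |4u^2 + 8u + 14| ≤ 4·3^2 + 8·3 + 14 = 74.
Hence |(4u^3 - 2u + 6) − 34| ≤ 74|u − 2| < ε provided |u − 2| < ε/74.
Take δ = min(1, ε/74). Then 0 < |u − 2| < δ gives both |u − 2| < 1 and |u − 2| < ε/74, so |(4u^3 - 2u + 6) − 34| < ε.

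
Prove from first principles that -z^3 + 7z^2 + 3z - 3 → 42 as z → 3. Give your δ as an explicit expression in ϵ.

δ = min(1, ϵ/47)

Fix ϵ > 0. We want δ > 0 such that 0 < |z − 3| < δ implies |(-z^3 + 7z^2 + 3z - 3) − 42| < ϵ.
(-z^3 + 7z^2 + 3z - 3) − 42 = -z^3 + 7z^2 + 3z - 45 = (z − 3)(-z^2 + 4z + 15).
So |(-z^3 + 7z^2 + 3z - 3) − 42| = |z − 3|·|-z^2 + 4z + 15|.
Require δ ≤ 1. Then |z − 3| < 1 gives |z| < 4, and by the triangle inequality |-z^2 + 4z + 15| ≤ 4^2 + 4·4 + 15 = 47.
Hence |(-z^3 + 7z^2 + 3z - 3) − 42| ≤ 47|z − 3| < ϵ provided |z − 3| < ϵ/47.
Take δ = min(1, ϵ/47). Then 0 < |z − 3| < δ gives both |z − 3| < 1 and |z − 3| < ϵ/47, so |(-z^3 + 7z^2 + 3z - 3) − 42| < ϵ.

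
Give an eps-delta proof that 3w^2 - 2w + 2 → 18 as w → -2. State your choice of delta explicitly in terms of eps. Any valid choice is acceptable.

delta = min(1, eps/17)

Suppose eps > 0. We want delta > 0 such that 0 < |w + 2| < delta implies |(3w^2 - 2w + 2) − 18| < eps.
(3w^2 - 2w + 2) − 18 = 3w^2 - 2w - 16 = (w + 2)(3w - 8).
So |(3w^2 - 2w + 2) − 18| = |w + 2|·|3w - 8|.
Assume first that |w + 2| < 1, so |w| < 3. Then |3w - 8| ≤ 3·3 + 8 = 17.
Hence |(3w^2 - 2w + 2) − 18| ≤ 17|w + 2| < eps provided |w + 2| < eps/17.
Choosing delta = min(1, eps/17) ensures both conditions, hence |(3w^2 - 2w + 2) − 18| < eps.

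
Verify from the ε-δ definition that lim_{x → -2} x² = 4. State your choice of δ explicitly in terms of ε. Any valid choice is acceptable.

Suppose ε > 0. We seek δ > 0 with 0 < |x + 2| < δ ⇒ |x² − 4| < ε.
Factor: x² − 4 = (x + 2)(x - 2), so |x² − 4| = |x + 2|·|x - 2|.
Restrict δ ≤ 2. Then |x + 2| < 2 gives |x| < 4, so by the triangle inequality |x - 2| ≤ 4 + 2 = 6.
Hence |x² − 4| ≤ 6|x + 2|, which is < ε once |x + 2| < ε/6.
Take δ = min(2, ε/6). If 0 < |x + 2| < δ then both bounds hold and |x² − 4| ≤ 6|x + 2| < 6·(ε/6) = ε.

δ = min(2, ε/6)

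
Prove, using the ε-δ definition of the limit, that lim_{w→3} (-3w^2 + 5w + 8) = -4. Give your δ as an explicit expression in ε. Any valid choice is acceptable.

Suppose ε > 0. We want δ > 0 such that 0 < |w − 3| < δ implies |(-3w^2 + 5w + 8) + 4| < ε.
(-3w^2 + 5w + 8) + 4 = -3w^2 + 5w + 12 = (w − 3)(-3w - 4).
So |(-3w^2 + 5w + 8) + 4| = |w − 3|·|-3w - 4|.
Assume first that |w − 3| < 1, so |w| < 4. Then |-3w - 4| ≤ 3·4 + 4 = 16.
Hence |(-3w^2 + 5w + 8) + 4| ≤ 16|w − 3| < ε provided |w − 3| < ε/16.
Take δ = min(1, ε/16). Then 0 < |w − 3| < δ gives both |w − 3| < 1 and |w − 3| < ε/16, so |(-3w^2 + 5w + 8) + 4| < ε.

δ = min(1, ε/16)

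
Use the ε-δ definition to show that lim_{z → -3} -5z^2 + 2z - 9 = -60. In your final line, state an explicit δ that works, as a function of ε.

Let ε > 0 be given. We want δ > 0 such that 0 < |z + 3| < δ implies |(-5z^2 + 2z - 9) + 60| < ε.
(-5z^2 + 2z - 9) + 60 = -5z^2 + 2z + 51 = (z + 3)(-5z + 17).
So |(-5z^2 + 2z - 9) + 60| = |z + 3|·|-5z + 17|.
Assume first that |z + 3| < 2, so |z| < 5. Then |-5z + 17| ≤ 5·5 + 17 = 42.
Hence |(-5z^2 + 2z - 9) + 60| ≤ 42|z + 3| < ε provided |z + 3| < ε/42.
Take δ = min(2, ε/42). Then 0 < |z + 3| < δ gives both |z + 3| < 2 and |z + 3| < ε/42, so |(-5z^2 + 2z - 9) + 60| < ε.

δ = min(2, ε/42)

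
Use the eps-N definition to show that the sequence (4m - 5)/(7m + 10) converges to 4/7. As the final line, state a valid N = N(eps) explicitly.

N = (75/49)/eps

Suppose eps > 0. For m ≥ 1, |(4m - 5)/(7m + 10) − (4/7)| = |-75|/(7(7m + 10)) = 75/(7(7m + 10)).
Since 7m + 10 ≥ 7m for m ≥ 1, this is ≤ 75/(7·7m) = (75/49)/m.
So |(4m - 5)/(7m + 10) − (4/7)| < eps whenever m > (75/49)/eps.
Take N = (75/49)/eps. If m > N then |(4m - 5)/(7m + 10) − (4/7)| ≤ (75/49)/m < eps.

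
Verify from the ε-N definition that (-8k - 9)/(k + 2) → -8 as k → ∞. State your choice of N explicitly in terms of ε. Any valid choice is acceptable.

Suppose ε > 0. For k ≥ 1, |(-8k - 9)/(k + 2) + 8| = |7|/((k + 2)) = 7/((k + 2)).
Since k + 2 ≥ k for k ≥ 1, this is ≤ 7/(k) = 7/k.
So |(-8k - 9)/(k + 2) + 8| < ε whenever k > 7/ε.
Take N = 7/ε. If k > N then |(-8k - 9)/(k + 2) + 8| ≤ 7/k < ε.

N = 7/ε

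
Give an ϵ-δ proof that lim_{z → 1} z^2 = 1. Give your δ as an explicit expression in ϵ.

Fix ϵ > 0. We seek δ > 0 with 0 < |z − 1| < δ ⇒ |z^2 − 1| < ϵ.
Factor: z^2 − 1 = (z − 1)(z + 1), so |z^2 − 1| = |z − 1|·|z + 1|.
Restrict δ ≤ 1. Then |z − 1| < 1 gives |z| < 2, so by the triangle inequality |z + 1| ≤ 2 + 1 = 3.
Hence |z^2 − 1| ≤ 3|z − 1|, which is < ϵ once |z − 1| < ϵ/3.
Take δ = min(1, ϵ/3). If 0 < |z − 1| < δ then both bounds hold and |z^2 − 1| ≤ 3|z − 1| < 3·(ϵ/3) = ϵ.

δ = min(1, ϵ/3)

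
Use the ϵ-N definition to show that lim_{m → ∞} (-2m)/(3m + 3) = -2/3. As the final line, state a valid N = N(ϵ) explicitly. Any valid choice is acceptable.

N = (2/3)/ϵ

Let ϵ > 0. For m ≥ 1, |(-2m)/(3m + 3) + 2/3| = |6|/(3(3m + 3)) = 6/(3(3m + 3)).
Since 3m + 3 ≥ 3m for m ≥ 1, this is ≤ 6/(3·3m) = (2/3)/m.
So |(-2m)/(3m + 3) + 2/3| < ϵ whenever m > (2/3)/ϵ.
Take N = (2/3)/ϵ. If m > N then |(-2m)/(3m + 3) + 2/3| ≤ (2/3)/m < ϵ.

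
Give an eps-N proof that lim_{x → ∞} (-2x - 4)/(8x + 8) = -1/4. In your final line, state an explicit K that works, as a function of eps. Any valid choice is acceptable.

Let eps > 0 be given. We seek K > 0 such that x > K implies |(-2x - 4)/(8x + 8) + 1/4| < eps.
(-2x - 4)/(8x + 8) + 1/4 = (8(-2x - 4) − (-2)(8x + 8)) / (8(8x + 8)) = -16/(8(8x + 8)).
For x > 0 we have 8x + 8 > 8x, so |(-2x - 4)/(8x + 8) + 1/4| = 16/(8(8x + 8)) < 16/(8·8x) = (1/4)/x.
Thus |(-2x - 4)/(8x + 8) + 1/4| < eps whenever x > (1/4)/eps.
Take K = (1/4)/eps. If x > K then |(-2x - 4)/(8x + 8) + 1/4| < (1/4)/x < eps.

K = (1/4)/eps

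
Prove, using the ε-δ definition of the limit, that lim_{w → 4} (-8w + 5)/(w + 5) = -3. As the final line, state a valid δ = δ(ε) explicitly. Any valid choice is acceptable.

Let ε > 0. We want δ > 0 with 0 < |w − 4| < δ ⇒ |(-8w + 5)/(w + 5) + 3| < ε.
Combining over a common denominator, (-8w + 5)/(w + 5) + 3 = [(-8w + 5)·9 − (-27)·(w + 5)] / [9·(w + 5)] = -45(w − 4) / (9(w + 5)).
So |(-8w + 5)/(w + 5) + 3| = 45|w − 4| / (9·|w + 5|).
Restrict δ ≤ 9/2. Then |w − 4| < 9/2 gives |w + 5| = |(w − 4) + 9| ≥ 9 − 9/2 = 9/2.
Hence |(-8w + 5)/(w + 5) + 3| < 45|w − 4|/(9·(9/2)) = (10/9)|w − 4|, which is < ε once |w − 4| < (9/10)ε.
Take δ = min(9/2, (9/10)ε). Then 0 < |w − 4| < δ forces both bounds, so |(-8w + 5)/(w + 5) + 3| < ε.

δ = min(9/2, (9/10)ε)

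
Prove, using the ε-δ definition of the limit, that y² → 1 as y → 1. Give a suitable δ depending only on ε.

δ = min(1, ε/3)

Fix ε > 0. We seek δ > 0 with 0 < |y − 1| < δ ⇒ |y² − 1| < ε.
Factor: y² − 1 = (y − 1)(y + 1), so |y² − 1| = |y − 1|·|y + 1|.
Impose δ ≤ 1 so that |y| < 2; then |y + 1| ≤ 3.
Hence |y² − 1| ≤ 3|y − 1|, which is < ε once |y − 1| < ε/3.
Take δ = min(1, ε/3). If 0 < |y − 1| < δ then both bounds hold and |y² − 1| ≤ 3|y − 1| < 3·(ε/3) = ε.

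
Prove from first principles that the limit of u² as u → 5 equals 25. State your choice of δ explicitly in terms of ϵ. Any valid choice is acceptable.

δ = min(1, ϵ/11)

Suppose ϵ > 0. We seek δ > 0 with 0 < |u − 5| < δ ⇒ |u² − 25| < ϵ.
Factor: u² − 25 = (u − 5)(u + 5), so |u² − 25| = |u − 5|·|u + 5|.
Impose δ ≤ 1 so that |u| < 6; then |u + 5| ≤ 11.
Hence |u² − 25| ≤ 11|u − 5|, which is < ϵ once |u − 5| < ϵ/11.
Take δ = min(1, ϵ/11). If 0 < |u − 5| < δ then both bounds hold and |u² − 25| ≤ 11|u − 5| < 11·(ϵ/11) = ϵ.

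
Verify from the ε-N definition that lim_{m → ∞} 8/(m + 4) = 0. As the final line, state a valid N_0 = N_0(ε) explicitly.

Suppose ε > 0. For m ≥ 1, |8/(m + 4) − 0| = 8/(m + 4) ≤ 8/m.
We need 8/m < ε, i.e. m > 8/ε.
Take N_0 = 8/ε. If m > N_0 then |8/(m + 4)| ≤ 8/m < ε.

N_0 = 8/ε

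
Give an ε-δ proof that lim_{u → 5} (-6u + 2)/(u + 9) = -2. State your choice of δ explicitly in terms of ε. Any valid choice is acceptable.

Suppose ε > 0. We want δ > 0 with 0 < |u − 5| < δ ⇒ |(-6u + 2)/(u + 9) + 2| < ε.
Combining over a common denominator, (-6u + 2)/(u + 9) + 2 = [(-6u + 2)·14 − (-28)·(u + 9)] / [14·(u + 9)] = -56(u − 5) / (14(u + 9)).
So |(-6u + 2)/(u + 9) + 2| = 56|u − 5| / (14·|u + 9|).
Restrict δ ≤ 7. Then |u − 5| < 7 gives |u + 9| = |(u − 5) + 14| ≥ 14 − 7 = 7.
Hence |(-6u + 2)/(u + 9) + 2| < 56|u − 5|/(14·7) = (4/7)|u − 5|, which is < ε once |u − 5| < (7/4)ε.
Take δ = min(7, (7/4)ε). Then 0 < |u − 5| < δ forces both bounds, so |(-6u + 2)/(u + 9) + 2| < ε.

δ = min(7, (7/4)ε)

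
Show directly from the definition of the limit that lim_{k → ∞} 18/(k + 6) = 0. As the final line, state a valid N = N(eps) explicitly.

N = 18/eps

Fix eps > 0. For k ≥ 1, |18/(k + 6) − 0| = 18/(k + 6) ≤ 18/k.
We need 18/k < eps, i.e. k > 18/eps.
Take N = 18/eps. If k > N then |18/(k + 6)| ≤ 18/k < eps.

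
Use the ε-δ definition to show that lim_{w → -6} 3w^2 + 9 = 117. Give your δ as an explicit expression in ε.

Let ε > 0. We want δ > 0 such that 0 < |w + 6| < δ implies |(3w^2 + 9) − 117| < ε.
(3w^2 + 9) − 117 = 3w^2 - 108 = (w + 6)(3w - 18).
So |(3w^2 + 9) − 117| = |w + 6|·|3w - 18|.
Assume first that |w + 6| < 2, so |w| < 8. Then |3w - 18| ≤ 3·8 + 18 = 42.
Hence |(3w^2 + 9) − 117| ≤ 42|w + 6| < ε provided |w + 6| < ε/42.
Take δ = min(2, ε/42). Then 0 < |w + 6| < δ gives both |w + 6| < 2 and |w + 6| < ε/42, so |(3w^2 + 9) − 117| < ε.

δ = min(2, ε/42)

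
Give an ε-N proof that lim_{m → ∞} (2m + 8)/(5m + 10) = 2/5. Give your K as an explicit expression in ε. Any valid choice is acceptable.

Fix ε > 0. For m ≥ 1, |(2m + 8)/(5m + 10) − (2/5)| = |20|/(5(5m + 10)) = 20/(5(5m + 10)).
Since 5m + 10 ≥ 5m for m ≥ 1, this is ≤ 20/(5·5m) = (4/5)/m.
So |(2m + 8)/(5m + 10) − (2/5)| < ε whenever m > (4/5)/ε.
Take K = (4/5)/ε. If m > K then |(2m + 8)/(5m + 10) − (2/5)| ≤ (4/5)/m < ε.

K = (4/5)/ε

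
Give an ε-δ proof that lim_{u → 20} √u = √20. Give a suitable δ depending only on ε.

δ = min(20, √20·ε)

Let ε > 0 be given. We want δ > 0 such that 0 < |u − 20| < δ implies |√u − √20| < ε.
Rationalise: √u − √20 = (u − 20)/(√u + √20), so |√u − √20| = |u − 20|/(√u + √20).
Restrict δ ≤ 20 so that |u − 20| < 20 forces u > 0, and then √u + √20 > √20.
Hence |√u − √20| < |u − 20|/√20, which is < ε once |u − 20| < √20·ε.
Take δ = min(20, √20·ε). If 0 < |u − 20| < δ then u > 0 and |√u − √20| < |u − 20|/√20 < ε.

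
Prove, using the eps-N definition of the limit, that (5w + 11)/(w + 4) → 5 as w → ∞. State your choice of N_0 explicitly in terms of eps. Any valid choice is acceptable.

N_0 = 9/eps

Suppose eps > 0. We seek N_0 > 0 such that w > N_0 implies |(5w + 11)/(w + 4) − 5| < eps.
(5w + 11)/(w + 4) − 5 = ((5w + 11) − 5(w + 4)) / ((w + 4)) = -9/((w + 4)).
For w > 0 we have w + 4 > w, so |(5w + 11)/(w + 4) − 5| = 9/((w + 4)) < 9/(w) = 9/w.
Thus |(5w + 11)/(w + 4) − 5| < eps whenever w > 9/eps.
Take N_0 = 9/eps. If w > N_0 then |(5w + 11)/(w + 4) − 5| < 9/w < eps.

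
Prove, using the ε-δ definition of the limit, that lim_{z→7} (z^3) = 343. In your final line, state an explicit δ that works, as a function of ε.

δ = min(1, ε/169)

Let ε > 0. We seek δ > 0 with 0 < |z − 7| < δ ⇒ |z^3 − 343| < ε.
Factor: z^3 − 343 = (z − 7)(z^2 + 7z + 49), so |z^3 − 343| = |z − 7|·|z^2 + 7z + 49|.
Restrict δ ≤ 1. Then |z − 7| < 1 gives |z| < 8, so by the triangle inequality |z^2 + 7z + 49| ≤ 8^2 + 7·8 + 49 = 169.
Hence |z^3 − 343| ≤ 169|z − 7|, which is < ε once |z − 7| < ε/169.
Take δ = min(1, ε/169). If 0 < |z − 7| < δ then both bounds hold and |z^3 − 343| ≤ 169|z − 7| < 169·(ε/169) = ε.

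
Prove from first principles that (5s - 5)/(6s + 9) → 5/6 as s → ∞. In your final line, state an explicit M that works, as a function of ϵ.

Suppose ϵ > 0. We seek M > 0 such that s > M implies |(5s - 5)/(6s + 9) − (5/6)| < ϵ.
(5s - 5)/(6s + 9) − (5/6) = (6(5s - 5) − 5(6s + 9)) / (6(6s + 9)) = -75/(6(6s + 9)).
For s > 0 we have 6s + 9 > 6s, so |(5s - 5)/(6s + 9) − (5/6)| = 75/(6(6s + 9)) < 75/(6·6s) = (25/12)/s.
Thus |(5s - 5)/(6s + 9) − (5/6)| < ϵ whenever s > (25/12)/ϵ.
Take M = (25/12)/ϵ. If s > M then |(5s - 5)/(6s + 9) − (5/6)| < (25/12)/s < ϵ.

M = (25/12)/ϵ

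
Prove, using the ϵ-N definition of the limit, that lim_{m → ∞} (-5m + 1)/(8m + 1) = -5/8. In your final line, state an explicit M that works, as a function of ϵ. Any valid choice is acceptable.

M = (13/64)/ϵ

Let ϵ > 0 be given. For m ≥ 1, |(-5m + 1)/(8m + 1) + 5/8| = |13|/(8(8m + 1)) = 13/(8(8m + 1)).
Since 8m + 1 ≥ 8m for m ≥ 1, this is ≤ 13/(8·8m) = (13/64)/m.
So |(-5m + 1)/(8m + 1) + 5/8| < ϵ whenever m > (13/64)/ϵ.
Take M = (13/64)/ϵ. If m > M then |(-5m + 1)/(8m + 1) + 5/8| ≤ (13/64)/m < ϵ.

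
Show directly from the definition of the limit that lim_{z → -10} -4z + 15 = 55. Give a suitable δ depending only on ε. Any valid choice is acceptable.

δ = ε/4

Fix ε > 0. We need δ > 0 so that 0 < |z + 10| < δ implies |(-4z + 15) − 55| < ε.
|(-4z + 15) − 55| = |-4z - 40| = 4|z + 10|.
So 4|z + 10| < ε exactly when |z + 10| < ε/4.
Choosing δ = ε/4 gives |(-4z + 15) − 55| = 4|z + 10| < ε whenever |z + 10| < δ.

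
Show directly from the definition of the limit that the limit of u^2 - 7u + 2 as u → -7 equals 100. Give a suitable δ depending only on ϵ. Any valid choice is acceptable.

δ = min(2, ϵ/23)

Let ϵ > 0. We want δ > 0 such that 0 < |u + 7| < δ implies |(u^2 - 7u + 2) − 100| < ϵ.
(u^2 - 7u + 2) − 100 = u^2 - 7u - 98 = (u + 7)(u - 14).
So |(u^2 - 7u + 2) − 100| = |u + 7|·|u - 14|.
Require δ ≤ 2. Then |u + 7| < 2 gives |u| < 9, and by the triangle inequality |u - 14| ≤ 9 + 14 = 23.
Hence |(u^2 - 7u + 2) − 100| ≤ 23|u + 7| < ϵ provided |u + 7| < ϵ/23.
Take δ = min(2, ϵ/23). Then 0 < |u + 7| < δ gives both |u + 7| < 2 and |u + 7| < ϵ/23, so |(u^2 - 7u + 2) − 100| < ϵ.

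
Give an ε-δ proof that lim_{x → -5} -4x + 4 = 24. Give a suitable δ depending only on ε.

Suppose ε > 0. We need δ > 0 so that 0 < |x + 5| < δ implies |(-4x + 4) − 24| < ε.
Since (-4x + 4) − 24 = -4(x + 5), we have |(-4x + 4) − 24| = 4|x + 5|.
Thus it suffices that |x + 5| < ε/4.
Take δ = ε/4. If 0 < |x + 5| < δ then |(-4x + 4) − 24| = 4|x + 5| < 4·(ε/4) = ε.

δ = ε/4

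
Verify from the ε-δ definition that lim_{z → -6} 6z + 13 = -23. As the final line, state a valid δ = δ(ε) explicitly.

δ = ε/6

Let ε > 0. We need δ > 0 so that 0 < |z + 6| < δ implies |(6z + 13) + 23| < ε.
Since (6z + 13) + 23 = 6(z + 6), we have |(6z + 13) + 23| = 6|z + 6|.
So 6|z + 6| < ε exactly when |z + 6| < ε/6.
Choosing δ = ε/6 gives |(6z + 13) + 23| = 6|z + 6| < ε whenever |z + 6| < δ.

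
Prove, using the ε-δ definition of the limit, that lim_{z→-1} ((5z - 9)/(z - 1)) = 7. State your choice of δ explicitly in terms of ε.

Let ε > 0. We want δ > 0 with 0 < |z + 1| < δ ⇒ |(5z - 9)/(z - 1) − 7| < ε.
Combining over a common denominator, (5z - 9)/(z - 1) − 7 = [(5z - 9)·(-2) − (-14)·(z - 1)] / [(-2)·(z - 1)] = 4(z + 1) / ((-2)(z - 1)).
So |(5z - 9)/(z - 1) − 7| = 4|z + 1| / (2·|z − 1|).
Require δ ≤ 1, so |z − 1| ≥ |-2| − |z + 1| > 2 − 1 = 1.
Hence |(5z - 9)/(z - 1) − 7| < 4|z + 1|/(2·1) = 2|z + 1|, which is < ε once |z + 1| < (1/2)ε.
Take δ = min(1, (1/2)ε). Then 0 < |z + 1| < δ forces both bounds, so |(5z - 9)/(z - 1) − 7| < ε.

δ = min(1, (1/2)ε)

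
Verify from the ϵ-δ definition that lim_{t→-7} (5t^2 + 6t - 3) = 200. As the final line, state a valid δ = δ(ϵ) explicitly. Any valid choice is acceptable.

δ = min(1, ϵ/69)

Let ϵ > 0. We want δ > 0 such that 0 < |t + 7| < δ implies |(5t^2 + 6t - 3) − 200| < ϵ.
(5t^2 + 6t - 3) − 200 = 5t^2 + 6t - 203 = (t + 7)(5t - 29).
So |(5t^2 + 6t - 3) − 200| = |t + 7|·|5t - 29|.
Assume first that |t + 7| < 1, so |t| < 8. Then |5t - 29| ≤ 5·8 + 29 = 69.
Hence |(5t^2 + 6t - 3) − 200| ≤ 69|t + 7| < ϵ provided |t + 7| < ϵ/69.
Choosing δ = min(1, ϵ/69) ensures both conditions, hence |(5t^2 + 6t - 3) − 200| < ϵ.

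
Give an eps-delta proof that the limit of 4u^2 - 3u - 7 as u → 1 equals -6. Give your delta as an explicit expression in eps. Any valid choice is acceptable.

delta = min(1, eps/9)

Fix eps > 0. We want delta > 0 such that 0 < |u − 1| < delta implies |(4u^2 - 3u - 7) + 6| < eps.
(4u^2 - 3u - 7) + 6 = 4u^2 - 3u - 1 = (u − 1)(4u + 1).
So |(4u^2 - 3u - 7) + 6| = |u − 1|·|4u + 1|.
Assume first that |u − 1| < 1, so |u| < 2. Then |4u + 1| ≤ 4·2 + 1 = 9.
Hence |(4u^2 - 3u - 7) + 6| ≤ 9|u − 1| < eps provided |u − 1| < eps/9.
Choosing delta = min(1, eps/9) ensures both conditions, hence |(4u^2 - 3u - 7) + 6| < eps.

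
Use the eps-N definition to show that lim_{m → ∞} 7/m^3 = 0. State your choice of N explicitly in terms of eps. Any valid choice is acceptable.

N = (7/eps)^{1/3}

Let eps > 0. For m ≥ 1, |7/m^3 − 0| = 7/m^3.
7/m^3 < eps ⇔ m^3 > 7/eps ⇔ m > (7/eps)^{1/3}.
Take N = (7/eps)^{1/3}. Then m > N implies 7/m^3 < eps.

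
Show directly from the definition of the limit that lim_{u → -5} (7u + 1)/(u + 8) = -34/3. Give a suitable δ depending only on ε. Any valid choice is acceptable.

Fix ε > 0. We want δ > 0 with 0 < |u + 5| < δ ⇒ |(7u + 1)/(u + 8) + 34/3| < ε.
Combining over a common denominator, (7u + 1)/(u + 8) + 34/3 = [(7u + 1)·3 − (-34)·(u + 8)] / [3·(u + 8)] = 55(u + 5) / (3(u + 8)).
So |(7u + 1)/(u + 8) + 34/3| = 55|u + 5| / (3·|u + 8|).
Require δ ≤ 3/2, so |u + 8| ≥ |3| − |u + 5| > 3 − 3/2 = 3/2.
Hence |(7u + 1)/(u + 8) + 34/3| < 55|u + 5|/(3·(3/2)) = (110/9)|u + 5|, which is < ε once |u + 5| < (9/110)ε.
Take δ = min(3/2, (9/110)ε). Then 0 < |u + 5| < δ forces both bounds, so |(7u + 1)/(u + 8) + 34/3| < ε.

δ = min(3/2, (9/110)ε)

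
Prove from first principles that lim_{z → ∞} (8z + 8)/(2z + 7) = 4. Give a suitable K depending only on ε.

Fix ε > 0. We seek K > 0 such that z > K implies |(8z + 8)/(2z + 7) − 4| < ε.
(8z + 8)/(2z + 7) − 4 = (2(8z + 8) − 8(2z + 7)) / (2(2z + 7)) = -40/(2(2z + 7)).
For z > 0 we have 2z + 7 > 2z, so |(8z + 8)/(2z + 7) − 4| = 40/(2(2z + 7)) < 40/(2·2z) = 10/z.
Thus |(8z + 8)/(2z + 7) − 4| < ε whenever z > 10/ε.
Take K = 10/ε. If z > K then |(8z + 8)/(2z + 7) − 4| < 10/z < ε.

K = 10/ε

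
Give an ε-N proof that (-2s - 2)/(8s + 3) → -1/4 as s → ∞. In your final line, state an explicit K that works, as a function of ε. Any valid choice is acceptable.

Fix ε > 0. We seek K > 0 such that s > K implies |(-2s - 2)/(8s + 3) + 1/4| < ε.
(-2s - 2)/(8s + 3) + 1/4 = (8(-2s - 2) − (-2)(8s + 3)) / (8(8s + 3)) = -10/(8(8s + 3)).
For s > 0 we have 8s + 3 > 8s, so |(-2s - 2)/(8s + 3) + 1/4| = 10/(8(8s + 3)) < 10/(8·8s) = (5/32)/s.
Thus |(-2s - 2)/(8s + 3) + 1/4| < ε whenever s > (5/32)/ε.
Take K = (5/32)/ε. If s > K then |(-2s - 2)/(8s + 3) + 1/4| < (5/32)/s < ε.

K = (5/32)/ε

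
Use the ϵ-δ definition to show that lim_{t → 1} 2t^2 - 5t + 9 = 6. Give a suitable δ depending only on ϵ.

δ = min(1, ϵ/7)

Let ϵ > 0. We want δ > 0 such that 0 < |t − 1| < δ implies |(2t^2 - 5t + 9) − 6| < ϵ.
(2t^2 - 5t + 9) − 6 = 2t^2 - 5t + 3 = (t − 1)(2t - 3).
So |(2t^2 - 5t + 9) − 6| = |t − 1|·|2t - 3|.
Require δ ≤ 1. Then |t − 1| < 1 gives |t| < 2, and by the triangle inequality |2t - 3| ≤ 2·2 + 3 = 7.
Hence |(2t^2 - 5t + 9) − 6| ≤ 7|t − 1| < ϵ provided |t − 1| < ϵ/7.
Choosing δ = min(1, ϵ/7) ensures both conditions, hence |(2t^2 - 5t + 9) − 6| < ϵ.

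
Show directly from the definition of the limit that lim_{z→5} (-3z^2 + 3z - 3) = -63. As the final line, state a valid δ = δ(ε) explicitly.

Let ε > 0 be given. We want δ > 0 such that 0 < |z − 5| < δ implies |(-3z^2 + 3z - 3) + 63| < ε.
(-3z^2 + 3z - 3) + 63 = -3z^2 + 3z + 60 = (z − 5)(-3z - 12).
So |(-3z^2 + 3z - 3) + 63| = |z − 5|·|-3z - 12|.
Assume first that |z − 5| < 1, so |z| < 6. Then |-3z - 12| ≤ 3·6 + 12 = 30.
Hence |(-3z^2 + 3z - 3) + 63| ≤ 30|z − 5| < ε provided |z − 5| < ε/30.
Take δ = min(1, ε/30). Then 0 < |z − 5| < δ gives both |z − 5| < 1 and |z − 5| < ε/30, so |(-3z^2 + 3z - 3) + 63| < ε.

δ = min(1, ε/30)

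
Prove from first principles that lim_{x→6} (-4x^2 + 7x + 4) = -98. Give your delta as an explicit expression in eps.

delta = min(2, eps/49)

Let eps > 0 be given. We want delta > 0 such that 0 < |x − 6| < delta implies |(-4x^2 + 7x + 4) + 98| < eps.
(-4x^2 + 7x + 4) + 98 = -4x^2 + 7x + 102 = (x − 6)(-4x - 17).
So |(-4x^2 + 7x + 4) + 98| = |x − 6|·|-4x - 17|.
Require delta ≤ 2. Then |x − 6| < 2 gives |x| < 8, and by the triangle inequality |-4x - 17| ≤ 4·8 + 17 = 49.
Hence |(-4x^2 + 7x + 4) + 98| ≤ 49|x − 6| < eps provided |x − 6| < eps/49.
Choosing delta = min(2, eps/49) ensures both conditions, hence |(-4x^2 + 7x + 4) + 98| < eps.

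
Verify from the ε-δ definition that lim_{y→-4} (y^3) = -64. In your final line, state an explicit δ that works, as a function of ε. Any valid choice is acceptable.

Fix ε > 0. We seek δ > 0 with 0 < |y + 4| < δ ⇒ |y^3 + 64| < ε.
Factor: y^3 + 64 = (y + 4)(y^2 - 4y + 16), so |y^3 + 64| = |y + 4|·|y^2 - 4y + 16|.
Restrict δ ≤ 2. Then |y + 4| < 2 gives |y| < 6, so by the triangle inequality |y^2 - 4y + 16| ≤ 6^2 + 4·6 + 16 = 76.
Hence |y^3 + 64| ≤ 76|y + 4|, which is < ε once |y + 4| < ε/76.
Take δ = min(2, ε/76). If 0 < |y + 4| < δ then both bounds hold and |y^3 + 64| ≤ 76|y + 4| < 76·(ε/76) = ε.

δ = min(2, ε/76)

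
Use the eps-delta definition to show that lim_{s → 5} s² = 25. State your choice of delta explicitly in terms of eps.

Suppose eps > 0. We seek delta > 0 with 0 < |s − 5| < delta ⇒ |s² − 25| < eps.
Factor: s² − 25 = (s − 5)(s + 5), so |s² − 25| = |s − 5|·|s + 5|.
Restrict delta ≤ 1. Then |s − 5| < 1 gives |s| < 6, so by the triangle inequality |s + 5| ≤ 6 + 5 = 11.
Hence |s² − 25| ≤ 11|s − 5|, which is < eps once |s − 5| < eps/11.
Take delta = min(1, eps/11). If 0 < |s − 5| < delta then both bounds hold and |s² − 25| ≤ 11|s − 5| < 11·(eps/11) = eps.

delta = min(1, eps/11)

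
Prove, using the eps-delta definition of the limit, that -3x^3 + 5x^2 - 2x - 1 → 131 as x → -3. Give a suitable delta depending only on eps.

delta = min(1, eps/148)

Let eps > 0. We want delta > 0 such that 0 < |x + 3| < delta implies |(-3x^3 + 5x^2 - 2x - 1) − 131| < eps.
(-3x^3 + 5x^2 - 2x - 1) − 131 = -3x^3 + 5x^2 - 2x - 132 = (x + 3)(-3x^2 + 14x - 44).
So |(-3x^3 + 5x^2 - 2x - 1) − 131| = |x + 3|·|-3x^2 + 14x - 44|.
Assume first that |x + 3| < 1, so |x| < 4. Then |-3x^2 + 14x - 44| ≤ 3·4^2 + 14·4 + 44 = 148.
Hence |(-3x^3 + 5x^2 - 2x - 1) − 131| ≤ 148|x + 3| < eps provided |x + 3| < eps/148.
Choosing delta = min(1, eps/148) ensures both conditions, hence |(-3x^3 + 5x^2 - 2x - 1) − 131| < eps.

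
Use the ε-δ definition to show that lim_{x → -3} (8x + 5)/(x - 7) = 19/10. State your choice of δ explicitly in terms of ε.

δ = min(5, (50/61)ε)

Let ε > 0. We want δ > 0 with 0 < |x + 3| < δ ⇒ |(8x + 5)/(x - 7) − (19/10)| < ε.
Combining over a common denominator, (8x + 5)/(x - 7) − (19/10) = [(8x + 5)·(-10) − (-19)·(x - 7)] / [(-10)·(x - 7)] = -61(x + 3) / ((-10)(x - 7)).
So |(8x + 5)/(x - 7) − (19/10)| = 61|x + 3| / (10·|x − 7|).
Require δ ≤ 5, so |x − 7| ≥ |-10| − |x + 3| > 10 − 5 = 5.
Hence |(8x + 5)/(x - 7) − (19/10)| < 61|x + 3|/(10·5) = (61/50)|x + 3|, which is < ε once |x + 3| < (50/61)ε.
Take δ = min(5, (50/61)ε). Then 0 < |x + 3| < δ forces both bounds, so |(8x + 5)/(x - 7) − (19/10)| < ε.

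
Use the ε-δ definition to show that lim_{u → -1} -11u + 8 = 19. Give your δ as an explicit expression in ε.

δ = ε/11

Let ε > 0. We need δ > 0 so that 0 < |u + 1| < δ implies |(-11u + 8) − 19| < ε.
Since (-11u + 8) − 19 = -11(u + 1), we have |(-11u + 8) − 19| = 11|u + 1|.
So 11|u + 1| < ε exactly when |u + 1| < ε/11.
Take δ = ε/11. If 0 < |u + 1| < δ then |(-11u + 8) − 19| = 11|u + 1| < 11·(ε/11) = ε.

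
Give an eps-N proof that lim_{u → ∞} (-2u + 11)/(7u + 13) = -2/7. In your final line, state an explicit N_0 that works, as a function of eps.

Suppose eps > 0. We seek N_0 > 0 such that u > N_0 implies |(-2u + 11)/(7u + 13) + 2/7| < eps.
(-2u + 11)/(7u + 13) + 2/7 = (7(-2u + 11) − (-2)(7u + 13)) / (7(7u + 13)) = 103/(7(7u + 13)).
For u > 0 we have 7u + 13 > 7u, so |(-2u + 11)/(7u + 13) + 2/7| = 103/(7(7u + 13)) < 103/(7·7u) = (103/49)/u.
Thus |(-2u + 11)/(7u + 13) + 2/7| < eps whenever u > (103/49)/eps.
Take N_0 = (103/49)/eps. If u > N_0 then |(-2u + 11)/(7u + 13) + 2/7| < (103/49)/u < eps.

N_0 = (103/49)/eps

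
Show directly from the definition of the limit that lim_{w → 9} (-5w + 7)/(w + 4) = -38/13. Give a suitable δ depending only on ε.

Let ε > 0 be given. We want δ > 0 with 0 < |w − 9| < δ ⇒ |(-5w + 7)/(w + 4) + 38/13| < ε.
Combining over a common denominator, (-5w + 7)/(w + 4) + 38/13 = [(-5w + 7)·13 − (-38)·(w + 4)] / [13·(w + 4)] = -27(w − 9) / (13(w + 4)).
So |(-5w + 7)/(w + 4) + 38/13| = 27|w − 9| / (13·|w + 4|).
Require δ ≤ 13/2, so |w + 4| ≥ |13| − |w − 9| > 13 − 13/2 = 13/2.
Hence |(-5w + 7)/(w + 4) + 38/13| < 27|w − 9|/(13·(13/2)) = (54/169)|w − 9|, which is < ε once |w − 9| < (169/54)ε.
Take δ = min(13/2, (169/54)ε). Then 0 < |w − 9| < δ forces both bounds, so |(-5w + 7)/(w + 4) + 38/13| < ε.

δ = min(13/2, (169/54)ε)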